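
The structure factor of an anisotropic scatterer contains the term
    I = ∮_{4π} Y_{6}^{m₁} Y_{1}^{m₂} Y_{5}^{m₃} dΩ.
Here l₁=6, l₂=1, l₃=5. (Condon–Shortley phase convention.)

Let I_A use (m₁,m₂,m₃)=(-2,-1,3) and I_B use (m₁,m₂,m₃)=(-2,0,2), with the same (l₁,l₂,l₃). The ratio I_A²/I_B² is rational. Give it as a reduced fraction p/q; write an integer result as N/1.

Shared (l₁,l₂,l₃)=(6,1,5): N and (l;000)² cancel in I_A²/I_B².
A: Δ = 2!·10!·0!/13! = 1/858; Racah Σ t=0..0: t=0:+1/161280 = 1/161280; ⇒ 3j(6 1 5; -2 -1 3)² = 1/143, sgn +1
B: Δ = 2!·10!·0!/13! = 1/858; Racah Σ t=1..1: t=1:−1/30240 = -1/30240; ⇒ 3j(6 1 5; -2 0 2)² = 16/429, sgn +1
I_A²/I_B² = (1/143)/(16/429) = 3/16

3/16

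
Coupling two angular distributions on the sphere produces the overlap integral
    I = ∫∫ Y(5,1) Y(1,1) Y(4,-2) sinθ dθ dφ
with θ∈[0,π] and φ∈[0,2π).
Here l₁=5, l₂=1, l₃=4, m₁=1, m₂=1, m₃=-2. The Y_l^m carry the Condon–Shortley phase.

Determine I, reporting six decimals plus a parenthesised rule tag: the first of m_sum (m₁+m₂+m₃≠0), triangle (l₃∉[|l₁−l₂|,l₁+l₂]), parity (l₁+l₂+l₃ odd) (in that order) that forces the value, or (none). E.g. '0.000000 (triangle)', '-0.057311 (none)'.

-0.120286 (none)

Rules hold: Σm=0, L=10 even, 4≤4≤6.
N = 11·3·9 = 297
Δ = 2!·8!·0!/11! = 1/495
Racah Σ t=1..1: t=1:−1/576 = -1/576
⇒ 3j(5 1 4; 0 0 0)² = 5/99, sgn -1
Racah Σ t=2..2: t=2:+1/2880 = 1/2880
⇒ 3j(5 1 4; 1 1 -2)² = 2/165, sgn +1
4πI² = N·(3j₀)²·(3jₘ)² = 2/11
I = -1·√(0.181818/4π) = -0.12028562
No selection rule forces the value: the integral is nonzero (none).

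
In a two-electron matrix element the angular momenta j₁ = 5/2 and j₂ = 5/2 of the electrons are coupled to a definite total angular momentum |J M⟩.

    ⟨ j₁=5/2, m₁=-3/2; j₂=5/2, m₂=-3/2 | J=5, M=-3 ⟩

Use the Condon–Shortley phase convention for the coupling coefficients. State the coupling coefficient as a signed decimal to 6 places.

√[11·0!5!5!/11! · 1!4!1!4!2!8!] = √(184320)
  +(−1)^0/∏(0,0,4,1,1,4)! = 1/576  (running 1/576)
⟨..|..⟩ = √(184320)·(1/576) = +0.745356

+√(5/9) = +0.745356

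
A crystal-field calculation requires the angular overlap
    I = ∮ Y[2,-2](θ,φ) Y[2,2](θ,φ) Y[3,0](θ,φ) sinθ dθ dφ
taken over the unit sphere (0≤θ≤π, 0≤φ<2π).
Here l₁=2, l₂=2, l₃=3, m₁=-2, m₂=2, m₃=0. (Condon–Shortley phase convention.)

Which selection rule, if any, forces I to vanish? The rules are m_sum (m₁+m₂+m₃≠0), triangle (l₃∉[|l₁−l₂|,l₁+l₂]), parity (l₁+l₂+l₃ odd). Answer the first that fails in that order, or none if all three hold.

azimuthal sum: -2 + 2 + 0 = 0  ✓
0 ≤ 3 ≤ 4 (triangle on l)  ✓
L = 2 + 2 + 3 = 7 (odd)  ✗

parity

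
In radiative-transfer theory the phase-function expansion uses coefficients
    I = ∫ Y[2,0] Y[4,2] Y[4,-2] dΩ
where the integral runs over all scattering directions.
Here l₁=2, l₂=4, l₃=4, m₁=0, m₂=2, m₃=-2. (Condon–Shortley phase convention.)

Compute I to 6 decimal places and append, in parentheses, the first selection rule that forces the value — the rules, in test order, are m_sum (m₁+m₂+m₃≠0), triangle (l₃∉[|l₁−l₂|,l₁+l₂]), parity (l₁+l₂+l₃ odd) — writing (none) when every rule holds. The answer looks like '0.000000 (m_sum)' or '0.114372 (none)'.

0.065536 (none)

Rules hold: Σm=0, L=10 even, 2≤4≤6.
N = 5·9·9 = 405
Δ = 2!·2!·6!/11! = 1/13860
Racah Σ t=0..2: t=0:+1/192 t=1:−1/36 t=2:+1/192 = -5/288
⇒ 3j(2 4 4; 0 0 0)² = 20/693, sgn -1
Racah Σ t=0..2: t=0:+1/2880 t=1:−1/120 t=2:+1/192 = -1/360
⇒ 3j(2 4 4; 0 2 -2)² = 16/3465, sgn -1
4πI² = N·(3j₀)²·(3jₘ)² = 320/5929
I = +1·√(0.053972/4π) = 0.06553591
No selection rule forces the value: the integral is nonzero (none).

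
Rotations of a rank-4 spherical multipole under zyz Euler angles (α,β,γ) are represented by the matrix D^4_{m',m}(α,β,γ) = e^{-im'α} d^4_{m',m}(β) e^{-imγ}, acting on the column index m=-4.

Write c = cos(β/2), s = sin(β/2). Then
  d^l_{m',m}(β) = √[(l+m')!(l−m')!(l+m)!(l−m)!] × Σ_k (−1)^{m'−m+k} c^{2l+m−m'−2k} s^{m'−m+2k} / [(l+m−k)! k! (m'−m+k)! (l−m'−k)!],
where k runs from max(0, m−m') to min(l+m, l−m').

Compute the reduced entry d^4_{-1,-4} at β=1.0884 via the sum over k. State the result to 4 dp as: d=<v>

d^4_{-1,-4}(β=1.0884) via the finite sum:
With c≡cos(β/2)=0.855542 and s≡sin(β/2)=0.517734, N=[6·120·1·40320]^{1/2}=5387.986637
Admissible k: 0..0 (factorial args all ≥0)
  k=0: (−1)^3·5387.9866/(720)·0.8555^5·0.5177^3 = -0.476014
d^4_{-1,-4}(1.0884) = -0.476014

d=-0.4760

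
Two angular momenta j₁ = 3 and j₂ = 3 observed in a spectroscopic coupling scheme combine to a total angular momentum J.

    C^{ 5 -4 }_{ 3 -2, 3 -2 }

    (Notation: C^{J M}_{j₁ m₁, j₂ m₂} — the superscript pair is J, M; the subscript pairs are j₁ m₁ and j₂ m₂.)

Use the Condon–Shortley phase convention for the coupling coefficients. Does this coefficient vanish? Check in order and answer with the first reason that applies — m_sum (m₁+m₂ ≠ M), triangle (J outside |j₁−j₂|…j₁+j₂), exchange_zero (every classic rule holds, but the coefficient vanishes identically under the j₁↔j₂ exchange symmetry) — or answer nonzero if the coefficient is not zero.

exchange_zero

m-sum: m₁+m₂ = -2+(-2) = -4, M = -4  ✓
triangle: |j₁−j₂| = 0 ≤ J = 5 ≤ j₁+j₂ = 6  ✓
exchange: j₁=j₂ and m₁=m₂, and (−1)^(j₁+j₂−J) = (−1)^1 = −1 forces ⟨j₁m₁;j₂m₂|JM⟩ = −⟨j₂m₂;j₁m₁|JM⟩ = −⟨j₁m₁;j₂m₂|JM⟩ ⇒ the coefficient vanishes identically
Racah sum check: Σ_k collapses to 0 ⇒ CG = 0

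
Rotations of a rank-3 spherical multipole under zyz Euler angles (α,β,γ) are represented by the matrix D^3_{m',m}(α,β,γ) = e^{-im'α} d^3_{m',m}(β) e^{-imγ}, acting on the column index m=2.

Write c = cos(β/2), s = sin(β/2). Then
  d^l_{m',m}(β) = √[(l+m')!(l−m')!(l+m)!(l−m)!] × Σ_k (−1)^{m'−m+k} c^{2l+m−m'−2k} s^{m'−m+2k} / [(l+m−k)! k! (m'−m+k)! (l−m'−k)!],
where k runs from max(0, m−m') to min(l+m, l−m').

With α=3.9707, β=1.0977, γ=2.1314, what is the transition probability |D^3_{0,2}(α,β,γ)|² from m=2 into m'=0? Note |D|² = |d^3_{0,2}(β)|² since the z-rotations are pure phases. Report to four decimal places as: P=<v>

D^3_{0,2}(3.9707,1.0977,2.1314) = e^{-i·0·3.9707}·d^3_{0,2}(1.0977)·e^{-i·2·2.1314}. Compute d first:
With c≡cos(β/2)=0.853125 and s≡sin(β/2)=0.521706, N=[6·6·120·1]^{1/2}=65.726707
k: max(0,(2)−(0))=2 … min(3+(2),3−(0))=3
  k=2: (−1)^0·65.7267/(12)·0.8531^4·0.5217^2 = +0.789703
  k=3: (−1)^1·65.7267/(12)·0.8531^2·0.5217^4 = -0.295319
d^3_{0,2}(1.0977) = +0.789703 -0.295319 = +0.494384
|D^3_{0,2}|² = |d^3_{0,2}(β)|² = (+0.494384)² = 0.244416 (the z-rotation phases have unit modulus)

P=0.2444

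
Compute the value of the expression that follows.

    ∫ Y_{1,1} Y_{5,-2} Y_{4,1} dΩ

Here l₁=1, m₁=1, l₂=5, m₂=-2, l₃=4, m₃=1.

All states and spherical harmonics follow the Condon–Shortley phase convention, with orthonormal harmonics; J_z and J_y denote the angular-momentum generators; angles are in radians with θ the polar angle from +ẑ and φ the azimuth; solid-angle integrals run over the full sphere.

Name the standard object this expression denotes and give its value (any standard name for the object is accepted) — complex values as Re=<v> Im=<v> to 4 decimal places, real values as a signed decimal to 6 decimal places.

Gaunt coefficient, +0.225034

This is a Gaunt coefficient — the integral of a triple product of spherical harmonics over the sphere.
Checks pass: Σm=0; 10 even; l₃=4∈[4,6].
(2·1+1)(2·5+1)(2·4+1) = 297
Δ: 2! 0! 8! / 11! → 1/495
sum: t=1:−1/576 = -1/576
3j²(1 5 4; 0 0 0) = Δ·Π!·Σ² = 5/99  (sign -1)
sum: t=0:+1/1440 = 1/1440
3j²(1 5 4; 1 -2 1) = Δ·Π!·Σ² = 7/165  (sign -1)
combine: 4πI² = 297·5/99·7/165 = 7/11
take √, sign +1: I = 0.22503380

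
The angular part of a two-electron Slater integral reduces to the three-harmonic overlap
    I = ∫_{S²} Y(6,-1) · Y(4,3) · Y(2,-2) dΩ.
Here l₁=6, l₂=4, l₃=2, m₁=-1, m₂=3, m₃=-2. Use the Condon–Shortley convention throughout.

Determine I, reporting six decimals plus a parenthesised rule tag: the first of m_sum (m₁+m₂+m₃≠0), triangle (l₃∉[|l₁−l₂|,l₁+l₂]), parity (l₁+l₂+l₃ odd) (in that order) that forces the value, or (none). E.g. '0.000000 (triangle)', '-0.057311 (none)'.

-0.035563 (none)

Rules hold: Σm=0, L=12 even, 2≤2≤10.
N = 13·9·5 = 585
Δ = 8!·4!·0!/13! = 1/6435
Racah Σ t=4..4: t=4:+1/2304 = 1/2304
⇒ 3j(6 4 2; 0 0 0)² = 5/143, sgn +1
Racah Σ t=7..7: t=7:−1/120960 = -1/120960
⇒ 3j(6 4 2; -1 3 -2)² = 1/1287, sgn -1
4πI² = N·(3j₀)²·(3jₘ)² = 25/1573
I = -1·√(0.0158932/4π) = -0.03556319
No selection rule forces the value: the integral is nonzero (none).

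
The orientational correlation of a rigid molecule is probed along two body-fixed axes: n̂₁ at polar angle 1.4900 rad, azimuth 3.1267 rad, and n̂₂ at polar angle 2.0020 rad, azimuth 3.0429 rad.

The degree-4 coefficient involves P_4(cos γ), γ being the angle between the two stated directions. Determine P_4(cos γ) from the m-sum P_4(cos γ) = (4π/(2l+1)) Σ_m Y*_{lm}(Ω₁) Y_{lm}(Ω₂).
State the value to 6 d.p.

0.036030

Summing Y*_{l m}(θ₁,φ₁)·Y_{l m}(θ₂,φ₂) over m ∈ [−4, 4]; prefactor 4π/(2·4+1) = 1.396263:
  [-4]  conj(Y_{4,-4})(Ω₁) = (0.436012, -0.026004) ; Y_{4,-4}(Ω₂) = (0.278238, 0.115926) ; Δ = (0.124330, 0.043310)
  [-3]  conj(Y_{4,-3})(Ω₁) = (-0.099935, 0.004468) ; Y_{4,-3}(Ω₂) = (0.375173, 0.114444) ; Δ = (-0.038004, -0.009761)
  [-2]  conj(Y_{4,-2})(Ω₁) = (-0.317050, 0.009446) ; Y_{4,-2}(Ω₂) = (0.060334, 0.012066) ; Δ = (-0.019243, -0.003256)
  [-1]  conj(Y_{4,-1})(Ω₁) = (0.112425, -0.001674) ; Y_{4,-1}(Ω₂) = (-0.317681, -0.031455) ; Δ = (-0.035768, -0.003004)
  [+0]  conj(Y_{4,0})(Ω₁) = (0.296842, -0.000000) ; Y_{4,0}(Ω₂) = (-0.124054, 0.000000) ; Δ = (-0.036825, 0.000000)
  [+1]  conj(Y_{4,1})(Ω₁) = (-0.112425, -0.001674) ; Y_{4,1}(Ω₂) = (0.317681, -0.031455) ; Δ = (-0.035768, 0.003004)
  [+2]  conj(Y_{4,2})(Ω₁) = (-0.317050, -0.009446) ; Y_{4,2}(Ω₂) = (0.060334, -0.012066) ; Δ = (-0.019243, 0.003256)
  [+3]  conj(Y_{4,3})(Ω₁) = (0.099935, 0.004468) ; Y_{4,3}(Ω₂) = (-0.375173, 0.114444) ; Δ = (-0.038004, 0.009761)
  [+4]  conj(Y_{4,4})(Ω₁) = (0.436012, 0.026004) ; Y_{4,4}(Ω₂) = (0.278238, -0.115926) ; Δ = (0.124330, -0.043310)
Accumulated sum (0.025805, 0.000000); after 4π/(2l+1) scaling, (0.036030, 0.000000) ⇒ P_4 = 0.036030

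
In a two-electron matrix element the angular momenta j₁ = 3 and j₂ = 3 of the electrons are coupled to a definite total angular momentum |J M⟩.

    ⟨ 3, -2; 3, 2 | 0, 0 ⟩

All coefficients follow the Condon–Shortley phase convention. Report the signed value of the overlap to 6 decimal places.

-0.377964  (= −√(1/7))

j₁+j₂−J=6  J+j₁−j₂=0  J−j₁+j₂=0  j₁+j₂+J+1=7
(j₁±m₁, j₂±m₂, J±M) = (1,5,5,1,0,0)
P² = 14400/7
sum k=5..5:
  [5] −1/120 = -1/120
S = -1/120
C² = P²·S² = 1/7 ; C = -0.377964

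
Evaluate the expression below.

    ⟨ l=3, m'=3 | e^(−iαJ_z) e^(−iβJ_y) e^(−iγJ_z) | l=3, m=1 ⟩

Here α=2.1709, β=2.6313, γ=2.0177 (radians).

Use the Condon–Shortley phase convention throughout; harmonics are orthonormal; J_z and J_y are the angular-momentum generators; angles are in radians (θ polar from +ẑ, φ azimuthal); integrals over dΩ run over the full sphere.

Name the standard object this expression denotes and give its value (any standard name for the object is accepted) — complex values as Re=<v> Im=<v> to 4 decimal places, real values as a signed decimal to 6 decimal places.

This is a Wigner D-matrix element — the rotation-matrix element ⟨l m'| R(α,β,γ) |l m⟩ in the angular-momentum basis.
First d^3_{3,1}(β=2.6313), then the phase factors e^{-i(3)α} and e^{-i(1)γ}:
With c≡cos(β/2)=0.252387 and s≡sin(β/2)=0.967626, N=[720·1·24·2]^{1/2}=185.903201
k: max(0,(1)−(3))=0 … min(3+(1),3−(3))=0
  k=0: (−1)^2·185.9032/(48)·0.2524^4·0.9676^2 = +0.014714
d^3_{3,1}(2.6313) = +0.014714
Attach z-rotation phases: D = e^{-i(3)(2.1709)}·(+0.014714)·e^{-i(1)(2.0177)} = -0.009211-0.011474i

Wigner D-matrix element, Re=-0.0092 Im=-0.0115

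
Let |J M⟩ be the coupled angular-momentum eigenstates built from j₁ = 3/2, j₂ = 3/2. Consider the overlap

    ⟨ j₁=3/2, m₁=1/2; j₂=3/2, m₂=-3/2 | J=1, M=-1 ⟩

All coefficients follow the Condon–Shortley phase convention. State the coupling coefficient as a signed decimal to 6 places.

+0.547723  (= +√(3/10))

triangle: 2!·1!·1!/5! = 2/120
(j±m)!: 2!·1!·0!·3!·0!·2! = 24
prefactor² = (2J+1)·Δ·N² = 6/5
  k=0: +1/(0!·2!·1!·0!·0!·1!) = 1/2
Σ = 1/2  ⇒  CG² = 6/5·(1/2)² = 3/10
CG = +√(3/10) = +0.547723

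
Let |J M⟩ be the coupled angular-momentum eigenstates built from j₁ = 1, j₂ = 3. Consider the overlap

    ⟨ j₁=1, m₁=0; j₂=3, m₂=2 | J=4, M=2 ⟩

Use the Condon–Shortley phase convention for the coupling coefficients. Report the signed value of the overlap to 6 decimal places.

j₁+j₂−J=0  J+j₁−j₂=2  J−j₁+j₂=6  j₁+j₂+J+1=9
(j₁±m₁, j₂±m₂, J±M) = (1,1,5,1,6,2)
P² = 43200/7
sum k=0..0:
  [0] +1/120 = 1/120
S = 1/120
C² = P²·S² = 3/7 ; C = +0.654654

+0.654654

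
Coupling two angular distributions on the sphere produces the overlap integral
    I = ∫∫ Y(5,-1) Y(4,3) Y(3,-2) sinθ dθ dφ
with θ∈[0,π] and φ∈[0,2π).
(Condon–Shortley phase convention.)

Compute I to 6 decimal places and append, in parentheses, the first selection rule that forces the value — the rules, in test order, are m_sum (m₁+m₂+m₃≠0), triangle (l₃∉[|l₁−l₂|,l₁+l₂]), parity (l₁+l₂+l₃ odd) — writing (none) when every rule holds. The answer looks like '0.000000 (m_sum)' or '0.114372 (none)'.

0.160929 (none)

Checks pass: Σm=0; 12 even; l₃=3∈[1,9].
(2·5+1)(2·4+1)(2·3+1) = 693
Δ: 6! 4! 2! / 13! → 1/180180
sum: t=2:+1/576 t=3:−1/144 t=4:+1/576 = -1/288
3j²(5 4 3; 0 0 0) = Δ·Π!·Σ² = 20/1001  (sign +1)
sum: t=5:−1/1440 t=6:+1/17280 = -11/17280
3j²(5 4 3; -1 3 -2) = Δ·Π!·Σ² = 11/468  (sign +1)
combine: 4πI² = 693·20/1001·11/468 = 55/169
take √, sign +1: I = 0.16092854
No selection rule forces the value: the integral is nonzero (none).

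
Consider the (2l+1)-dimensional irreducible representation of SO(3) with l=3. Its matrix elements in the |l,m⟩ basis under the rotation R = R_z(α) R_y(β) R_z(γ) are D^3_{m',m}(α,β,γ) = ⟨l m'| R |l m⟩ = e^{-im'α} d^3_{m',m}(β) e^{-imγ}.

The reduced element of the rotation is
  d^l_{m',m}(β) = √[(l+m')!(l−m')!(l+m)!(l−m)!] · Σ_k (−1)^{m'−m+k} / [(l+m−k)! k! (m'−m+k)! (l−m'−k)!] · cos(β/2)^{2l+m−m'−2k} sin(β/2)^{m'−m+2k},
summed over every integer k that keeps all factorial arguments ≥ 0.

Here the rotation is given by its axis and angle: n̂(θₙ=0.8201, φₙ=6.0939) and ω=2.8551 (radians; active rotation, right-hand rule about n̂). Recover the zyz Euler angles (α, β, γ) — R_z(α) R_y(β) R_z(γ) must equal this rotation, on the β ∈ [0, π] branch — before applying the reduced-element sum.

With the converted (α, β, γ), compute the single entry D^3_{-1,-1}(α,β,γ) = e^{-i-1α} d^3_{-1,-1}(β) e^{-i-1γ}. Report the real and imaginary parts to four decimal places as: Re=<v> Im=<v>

Re=0.0534 Im=-0.0236

Axis–angle → zyz. n̂ = (sinθₙcosφₙ, sinθₙsinφₙ, cosθₙ) = (+0.718154, -0.137583, +0.682148), ω = 2.8551.
R = I cosω + sinω [n̂]ₓ + (1−cosω) n̂n̂ᵀ gives
  R = [+0.051228, -0.386352, +0.920928; -0.000816, -0.922154, -0.386821; +0.998687, +0.019064, -0.047555]
β = atan2(√(R₁₃²+R₂₃²), R₃₃) = 1.618369; α = atan2(R₂₃, R₁₃) mod 2π = 5.885528; γ = atan2(R₃₂, −R₃₁) mod 2π = 3.122506
Split into d^3_{-1,-1}(β=1.6184) × two z-phases.
Half-angle: c=0.690089, s=0.723725. N=√(2·24·2·24)=48.000000
Admissible k: 0..2 (factorial args all ≥0)
  k=0: (−1)^0·48.0000/(48)·0.6901^6·0.7237^0 = +0.108001
  k=1: (−1)^1·48.0000/(6)·0.6901^4·0.7237^2 = -0.950291
  k=2: (−1)^2·48.0000/(8)·0.6901^2·0.7237^4 = +0.783890
d^3_{-1,-1}(1.6184) = +0.108001 -0.950291 +0.783890 = -0.058400
Phases: e^{-i·(-1)·5.8855}=+0.921971-0.387260i, e^{-i·(-1)·3.1225}=-0.999818+0.019086i ⇒ D=+0.053402-0.023639i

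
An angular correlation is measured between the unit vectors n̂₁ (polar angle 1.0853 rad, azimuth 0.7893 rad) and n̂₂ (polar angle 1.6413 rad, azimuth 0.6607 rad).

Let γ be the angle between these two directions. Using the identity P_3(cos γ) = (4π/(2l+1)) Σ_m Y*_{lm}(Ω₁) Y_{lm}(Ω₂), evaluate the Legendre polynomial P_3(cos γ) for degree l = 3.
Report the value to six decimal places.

Summing Y*_{l m}(θ₁,φ₁)·Y_{l m}(θ₂,φ₂) over m ∈ [−3, 3]; prefactor 4π/(2·3+1) = 1.795196:
  m=-3: Y*=-0.20649 + 0.20171j  Y=-0.16557 - 0.37958j  product 0.11075 + 0.04498j
  m=-2: Y*=-0.00291 + 0.37304j  Y=-0.01768 + 0.06942j  product -0.02585 - 0.00680j
  m=-1: Y*=0.01788 + 0.01802j  Y=-0.24822 + 0.19292j  product -0.00791 - 0.00102j
  m=+0: Y*=-0.33282 + 0.00000j  Y=0.07821 + 0.00000j  product -0.02603 + 0.00000j
  m=+1: Y*=-0.01788 + 0.01802j  Y=0.24822 + 0.19292j  product -0.00791 + 0.00102j
  m=+2: Y*=-0.00291 - 0.37304j  Y=-0.01768 - 0.06942j  product -0.02585 + 0.00680j
  m=+3: Y*=0.20649 + 0.20171j  Y=0.16557 - 0.37958j  product 0.11075 - 0.04498j
Total Σ_m = 0.12796 + 0.00000j. Multiply by 1.795196: 0.22970 + 0.00000j. P_3(cos γ) = 0.229705

0.229705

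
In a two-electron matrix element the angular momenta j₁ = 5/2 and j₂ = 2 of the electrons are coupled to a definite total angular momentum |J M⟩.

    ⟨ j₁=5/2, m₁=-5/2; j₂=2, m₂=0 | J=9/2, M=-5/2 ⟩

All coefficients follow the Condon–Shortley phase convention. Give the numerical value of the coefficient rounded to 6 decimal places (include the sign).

triangle: 0!*5!*4!/10! = 2880/3628800
(j±m)!: 0!*5!*2!*2!*2!*7! = 4838400
prefactor² = (2J+1)*Δ*N² = 38400
  k=0: +1/(0!*0!*5!*2!*0!*2!) = 1/480
Σ = 1/480  ⇒  CG² = 38400*(1/480)² = 1/6
CG = +√(1/6) = +0.408248

+√(1/6) = +0.408248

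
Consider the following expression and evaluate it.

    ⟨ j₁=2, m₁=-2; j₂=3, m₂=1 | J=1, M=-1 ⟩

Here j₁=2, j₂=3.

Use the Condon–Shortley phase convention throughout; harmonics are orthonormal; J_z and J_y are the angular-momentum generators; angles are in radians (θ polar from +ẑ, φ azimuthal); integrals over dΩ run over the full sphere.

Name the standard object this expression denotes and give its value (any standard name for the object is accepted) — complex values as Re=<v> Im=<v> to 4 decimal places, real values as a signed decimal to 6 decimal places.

Clebsch–Gordan coefficient, +√(1/35) ≈ +0.169031

This is a Clebsch–Gordan (vector-coupling) coefficient.
j₁+j₂−J=4  J+j₁−j₂=0  J−j₁+j₂=2  j₁+j₂+J+1=7
(j₁±m₁, j₂±m₂, J±M) = (0,4,4,2,0,2)
P² = 2304/35
sum k=4..4:
  [4] +1/48 = 1/48
S = 1/48
C² = P²·S² = 1/35 ; C = +0.169031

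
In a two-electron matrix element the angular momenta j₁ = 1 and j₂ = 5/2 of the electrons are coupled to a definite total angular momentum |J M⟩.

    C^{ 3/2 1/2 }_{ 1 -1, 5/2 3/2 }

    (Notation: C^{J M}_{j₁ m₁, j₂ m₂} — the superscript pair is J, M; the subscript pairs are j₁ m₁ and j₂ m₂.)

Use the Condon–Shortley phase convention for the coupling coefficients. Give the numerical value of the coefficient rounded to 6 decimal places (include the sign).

j₁+j₂−J=2  J+j₁−j₂=0  J−j₁+j₂=3  j₁+j₂+J+1=6
(j₁±m₁, j₂±m₂, J±M) = (0,2,4,1,2,1)
P² = 32/5
sum k=2..2:
  [2] +1/4 = 1/4
S = 1/4
C² = P²·S² = 2/5 ; C = +0.632456

+0.632456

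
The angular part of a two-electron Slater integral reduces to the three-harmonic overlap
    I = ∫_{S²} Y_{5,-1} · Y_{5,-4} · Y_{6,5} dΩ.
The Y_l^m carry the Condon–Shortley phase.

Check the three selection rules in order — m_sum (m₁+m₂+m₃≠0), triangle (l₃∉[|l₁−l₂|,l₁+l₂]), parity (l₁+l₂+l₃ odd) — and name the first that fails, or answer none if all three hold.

none

azimuthal sum: -1 − 4 + 5 = 0  ✓
0 ≤ 6 ≤ 10 (triangle on l)  ✓
L = 5 + 5 + 6 = 16 (even)  ✓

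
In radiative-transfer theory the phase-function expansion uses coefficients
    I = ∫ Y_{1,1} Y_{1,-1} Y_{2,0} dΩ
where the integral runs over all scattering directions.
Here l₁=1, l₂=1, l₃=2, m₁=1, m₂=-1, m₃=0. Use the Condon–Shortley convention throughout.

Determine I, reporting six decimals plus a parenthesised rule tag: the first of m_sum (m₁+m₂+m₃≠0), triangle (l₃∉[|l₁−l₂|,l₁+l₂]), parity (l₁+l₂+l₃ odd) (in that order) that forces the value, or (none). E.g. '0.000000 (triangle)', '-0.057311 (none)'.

Rules hold: Σm=0, L=4 even, 0≤2≤2.
N = 3·3·5 = 45
Δ = 0!·2!·2!/5! = 1/30
Racah Σ t=0..0: t=0:+1/1 = 1/1
⇒ 3j(1 1 2; 0 0 0)² = 2/15, sgn +1
Racah Σ t=0..0: t=0:+1/4 = 1/4
⇒ 3j(1 1 2; 1 -1 0)² = 1/30, sgn +1
4πI² = N·(3j₀)²·(3jₘ)² = 1/5
I = +1·√(0.2/4π) = 0.12615663
No selection rule forces the value: the integral is nonzero (none).

0.126157 (none)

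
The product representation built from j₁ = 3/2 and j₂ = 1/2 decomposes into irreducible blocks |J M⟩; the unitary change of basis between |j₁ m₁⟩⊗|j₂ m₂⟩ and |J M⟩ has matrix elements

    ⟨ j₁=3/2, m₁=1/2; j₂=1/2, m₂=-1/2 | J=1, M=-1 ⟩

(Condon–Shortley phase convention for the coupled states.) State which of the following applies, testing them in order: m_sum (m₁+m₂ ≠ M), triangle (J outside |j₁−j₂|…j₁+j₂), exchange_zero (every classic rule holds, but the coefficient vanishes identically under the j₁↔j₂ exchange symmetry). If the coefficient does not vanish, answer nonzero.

m_sum

m-sum: m₁+m₂ = 1/2+(-1/2) = 0, M = -1  ✗ ⇒ coefficient is 0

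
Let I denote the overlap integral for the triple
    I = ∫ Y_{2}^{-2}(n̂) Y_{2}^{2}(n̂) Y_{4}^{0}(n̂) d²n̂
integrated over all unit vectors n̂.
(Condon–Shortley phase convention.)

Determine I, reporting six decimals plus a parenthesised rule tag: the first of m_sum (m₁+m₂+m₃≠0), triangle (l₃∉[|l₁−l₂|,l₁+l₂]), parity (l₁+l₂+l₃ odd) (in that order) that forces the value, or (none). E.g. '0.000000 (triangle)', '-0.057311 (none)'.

Checks pass: Σm=0; 8 even; l₃=4∈[0,4].
(2·2+1)(2·2+1)(2·4+1) = 225
Δ: 0! 4! 4! / 9! → 1/630
sum: t=0:+1/16 = 1/16
3j²(2 2 4; 0 0 0) = Δ·Π!·Σ² = 2/35  (sign +1)
sum: t=0:+1/576 = 1/576
3j²(2 2 4; -2 2 0) = Δ·Π!·Σ² = 1/630  (sign +1)
combine: 4πI² = 225·2/35·1/630 = 1/49
take √, sign +1: I = 0.04029926
No selection rule forces the value: the integral is nonzero (none).

0.040299 (none)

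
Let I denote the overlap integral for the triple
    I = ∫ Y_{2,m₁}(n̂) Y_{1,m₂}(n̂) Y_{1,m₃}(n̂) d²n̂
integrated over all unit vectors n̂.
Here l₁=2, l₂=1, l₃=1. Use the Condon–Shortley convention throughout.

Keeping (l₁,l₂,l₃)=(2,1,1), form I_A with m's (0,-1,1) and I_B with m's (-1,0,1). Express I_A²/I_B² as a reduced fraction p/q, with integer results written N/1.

Same 2,1,1: normalisation and zero-m 3j drop out of the ratio.
A: Δ: 2! 2! 0! / 5! → 1/30; sum: t=0:+1/4 = 1/4; 3j²(2 1 1; 0 -1 1) = Δ·Π!·Σ² = 1/30  (sign +1)
B: Δ: 2! 2! 0! / 5! → 1/30; sum: t=1:−1/2 = -1/2; 3j²(2 1 1; -1 0 1) = Δ·Π!·Σ² = 1/10  (sign -1)
I_A²/I_B² = (1/30)/(1/10) = 1/3

1/3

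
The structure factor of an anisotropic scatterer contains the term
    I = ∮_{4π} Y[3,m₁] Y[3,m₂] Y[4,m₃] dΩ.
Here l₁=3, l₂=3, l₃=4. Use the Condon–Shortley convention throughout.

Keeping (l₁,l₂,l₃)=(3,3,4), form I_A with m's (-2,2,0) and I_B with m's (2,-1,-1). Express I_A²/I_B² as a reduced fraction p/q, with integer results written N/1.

Shared (l₁,l₂,l₃)=(3,3,4): N and (l;000)² cancel in I_A²/I_B².
A: Δ = 2!·4!·4!/11! = 1/34650; Racah Σ t=1..2: t=1:−1/576 t=2:+1/72 = 7/576; ⇒ 3j(3 3 4; -2 2 0)² = 7/198, sgn +1
B: Δ = 2!·4!·4!/11! = 1/34650; Racah Σ t=0..1: t=0:+1/48 t=1:−1/144 = 1/72; ⇒ 3j(3 3 4; 2 -1 -1)² = 16/693, sgn -1
I_A²/I_B² = (7/198)/(16/693) = 49/32

49/32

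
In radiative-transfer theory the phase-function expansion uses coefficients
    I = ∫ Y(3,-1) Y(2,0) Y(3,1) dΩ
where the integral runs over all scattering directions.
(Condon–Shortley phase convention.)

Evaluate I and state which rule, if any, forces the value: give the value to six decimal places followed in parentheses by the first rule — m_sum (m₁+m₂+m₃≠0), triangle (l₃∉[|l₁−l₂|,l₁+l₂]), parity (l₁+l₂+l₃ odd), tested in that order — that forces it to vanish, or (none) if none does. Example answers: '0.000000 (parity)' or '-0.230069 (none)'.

-0.126157 (none)

m-sum 0 ✓  L=8 even ✓  1≤3≤5 ✓
Π(2lᵢ+1) = 7×5×7 = 245
triangle coeff Δ(3,2,3) = 1/3780
Σ_t [0,2]: t=0:+1/24 t=1:−1/4 t=2:+1/24 = -1/6
(3j)²=4/105 [(3 2 3; 0 0 0)], sign=+1
Σ_t [0,2]: t=0:+1/96 t=1:−1/6 t=2:+1/16 = -3/32
(3j)²=3/140 [(3 2 3; -1 0 1)], sign=-1
⇒ 4πI² = 1/5
I = (-1)√(1/5/(4π)) = -0.12615663
No selection rule forces the value: the integral is nonzero (none).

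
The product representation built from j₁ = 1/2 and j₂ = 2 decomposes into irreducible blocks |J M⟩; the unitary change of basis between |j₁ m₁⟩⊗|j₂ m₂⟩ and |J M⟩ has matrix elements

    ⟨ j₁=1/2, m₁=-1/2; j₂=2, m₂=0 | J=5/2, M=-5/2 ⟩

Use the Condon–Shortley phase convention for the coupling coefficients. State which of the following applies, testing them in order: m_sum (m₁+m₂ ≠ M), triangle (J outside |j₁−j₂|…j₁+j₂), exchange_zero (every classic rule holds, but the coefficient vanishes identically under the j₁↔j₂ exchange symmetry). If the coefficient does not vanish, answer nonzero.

m_sum

m-sum: m₁+m₂ = -1/2+0 = -1/2, M = -5/2  ✗ ⇒ coefficient is 0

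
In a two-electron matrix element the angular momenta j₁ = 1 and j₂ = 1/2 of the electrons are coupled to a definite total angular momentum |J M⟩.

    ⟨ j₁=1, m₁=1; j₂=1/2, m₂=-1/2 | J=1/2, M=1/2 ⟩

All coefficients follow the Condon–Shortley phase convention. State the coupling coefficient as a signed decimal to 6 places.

+0.816497  (= +√(2/3))

√[2·1!1!0!/3! · 2!0!0!1!1!0!] = √(2/3)
  +(−1)^0/∏(0,1,0,0,1,0)! = 1  (running 1)
⟨..|..⟩ = √(2/3)·(1) = +0.816497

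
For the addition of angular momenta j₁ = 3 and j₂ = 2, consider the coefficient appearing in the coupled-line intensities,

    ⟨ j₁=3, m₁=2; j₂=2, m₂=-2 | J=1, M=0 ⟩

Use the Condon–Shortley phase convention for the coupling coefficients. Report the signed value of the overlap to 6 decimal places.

√[3·4!2!0!/7! · 5!1!0!4!1!1!] = √(576/7)
  +(−1)^0/∏(0,4,1,0,1,0)! = 1/24  (running 1/24)
⟨..|..⟩ = √(576/7)·(1/24) = +0.377964

+√(1/7) ≈ +0.377964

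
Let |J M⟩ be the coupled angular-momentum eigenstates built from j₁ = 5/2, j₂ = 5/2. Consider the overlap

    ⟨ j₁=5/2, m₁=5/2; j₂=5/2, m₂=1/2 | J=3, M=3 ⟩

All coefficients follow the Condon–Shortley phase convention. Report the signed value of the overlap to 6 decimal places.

+0.527046  (= +√(5/18))

j₁+j₂−J=2  J+j₁−j₂=3  J−j₁+j₂=3  j₁+j₂+J+1=9
(j₁±m₁, j₂±m₂, J±M) = (5,0,3,2,6,0)
P² = 1440
sum k=0..0:
  [0] +1/72 = 1/72
S = 1/72
C² = P²·S² = 5/18 ; C = +0.527046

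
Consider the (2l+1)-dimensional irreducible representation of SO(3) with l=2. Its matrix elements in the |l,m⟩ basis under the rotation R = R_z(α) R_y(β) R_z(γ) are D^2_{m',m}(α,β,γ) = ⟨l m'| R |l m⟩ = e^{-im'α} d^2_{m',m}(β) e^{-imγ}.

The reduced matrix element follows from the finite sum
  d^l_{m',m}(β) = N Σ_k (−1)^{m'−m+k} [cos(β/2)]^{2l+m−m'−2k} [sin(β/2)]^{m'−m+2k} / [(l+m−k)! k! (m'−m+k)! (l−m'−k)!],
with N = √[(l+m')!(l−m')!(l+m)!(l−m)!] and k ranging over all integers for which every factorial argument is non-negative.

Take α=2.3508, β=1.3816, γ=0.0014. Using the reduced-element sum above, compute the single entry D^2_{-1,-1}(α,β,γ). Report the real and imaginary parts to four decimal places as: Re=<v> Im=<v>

Re=0.2610 Im=-0.2631

Split into d^2_{-1,-1}(β=1.3816) × two z-phases.
Half-angle: c=0.770737, s=0.637154. N=√(1·6·1·6)=6.000000
The bounds max(0,m−m')=0 and min(l+m,l−m')=1 give 2 terms
  k=0: (−1)^0·6.0000/(6)·0.7707^4·0.6372^0 = +0.352877
  k=1: (−1)^1·6.0000/(2)·0.7707^2·0.6372^2 = -0.723472
d^2_{-1,-1}(1.3816) = +0.352877 -0.723472 = -0.370595
D = (-0.703282+0.710911i)·(-0.370595)·(+0.999999+0.001400i) = +0.261001-0.263095i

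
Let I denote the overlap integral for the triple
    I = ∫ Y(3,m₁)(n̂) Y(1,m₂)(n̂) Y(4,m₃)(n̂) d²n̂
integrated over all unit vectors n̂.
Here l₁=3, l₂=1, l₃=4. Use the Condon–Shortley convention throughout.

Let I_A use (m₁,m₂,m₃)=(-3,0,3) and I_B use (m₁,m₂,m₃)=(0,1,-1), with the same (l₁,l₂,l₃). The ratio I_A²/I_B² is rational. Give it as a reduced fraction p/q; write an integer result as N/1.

7/10

Same 3,1,4: normalisation and zero-m 3j drop out of the ratio.
A: Δ: 0! 6! 2! / 9! → 1/252; sum: t=0:+1/720 = 1/720; 3j²(3 1 4; -3 0 3) = Δ·Π!·Σ² = 1/36  (sign -1)
B: Δ: 0! 6! 2! / 9! → 1/252; sum: t=0:+1/72 = 1/72; 3j²(3 1 4; 0 1 -1) = Δ·Π!·Σ² = 5/126  (sign -1)
I_A²/I_B² = (1/36)/(5/126) = 7/10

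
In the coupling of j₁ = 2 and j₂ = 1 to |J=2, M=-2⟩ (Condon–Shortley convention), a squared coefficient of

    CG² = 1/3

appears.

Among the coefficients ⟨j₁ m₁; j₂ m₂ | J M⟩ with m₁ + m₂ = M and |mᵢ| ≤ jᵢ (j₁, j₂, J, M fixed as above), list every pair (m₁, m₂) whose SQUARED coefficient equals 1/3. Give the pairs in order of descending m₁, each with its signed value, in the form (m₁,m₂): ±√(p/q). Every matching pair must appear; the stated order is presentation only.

Admissible pairs with m₁+m₂ = M = -2: (-2,0), (-1,-1)
  (m₁,m₂)=(-1,-1): CG² = 1/3, CG = +√(1/3)   ← matches the target
  (m₁,m₂)=(-2,0): CG² = 2/3, CG = −√(2/3)
Pairs with CG² = 1/3: (-1,-1): +√(1/3)

(-1,-1): +√(1/3)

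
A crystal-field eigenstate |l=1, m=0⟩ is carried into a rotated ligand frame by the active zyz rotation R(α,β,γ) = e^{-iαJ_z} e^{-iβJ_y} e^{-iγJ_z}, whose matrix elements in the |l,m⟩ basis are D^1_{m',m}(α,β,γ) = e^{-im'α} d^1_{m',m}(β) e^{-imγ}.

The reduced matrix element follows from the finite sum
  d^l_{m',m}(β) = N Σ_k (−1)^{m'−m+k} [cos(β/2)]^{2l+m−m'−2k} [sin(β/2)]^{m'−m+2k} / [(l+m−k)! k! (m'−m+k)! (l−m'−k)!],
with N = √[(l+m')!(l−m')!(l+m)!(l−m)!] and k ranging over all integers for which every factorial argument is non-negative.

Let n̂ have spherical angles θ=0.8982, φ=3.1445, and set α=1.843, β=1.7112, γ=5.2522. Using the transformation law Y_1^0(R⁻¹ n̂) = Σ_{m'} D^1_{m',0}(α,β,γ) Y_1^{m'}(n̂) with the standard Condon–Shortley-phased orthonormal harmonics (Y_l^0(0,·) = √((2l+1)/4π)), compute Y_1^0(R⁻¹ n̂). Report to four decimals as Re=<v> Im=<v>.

Need the full column D^1_{m',0} for m'=−1..1 at α=1.8430, β=1.7112, γ=5.2522.
cos(β/2)=0.655766, sin(β/2)=0.754965
d^1_{-1,0}: single k=1 term ⇒ +0.700149;  D = -0.188238+0.674370i
d^1_{0,0}: k∈[0..1] ⇒ +0.430029 -0.569971 = -0.139943;  D = -0.139943+0.000000i
d^1_{1,0}: single k=0 term ⇒ -0.700149;  D = +0.188238+0.674370i
Y_1^{m'}(θ=0.8982,φ=3.1445) and Σ D·Y over m':
  (-0.1882+0.6744i)·(-0.2702+0.0008i)  (-0.1399+0.0000i)·(+0.3044+0.0000i)  (+0.1882+0.6744i)·(+0.2702+0.0008i)
Y_1^0(R⁻¹ n̂) = +0.058082+0.000000i

Re=0.0581 Im=0.0000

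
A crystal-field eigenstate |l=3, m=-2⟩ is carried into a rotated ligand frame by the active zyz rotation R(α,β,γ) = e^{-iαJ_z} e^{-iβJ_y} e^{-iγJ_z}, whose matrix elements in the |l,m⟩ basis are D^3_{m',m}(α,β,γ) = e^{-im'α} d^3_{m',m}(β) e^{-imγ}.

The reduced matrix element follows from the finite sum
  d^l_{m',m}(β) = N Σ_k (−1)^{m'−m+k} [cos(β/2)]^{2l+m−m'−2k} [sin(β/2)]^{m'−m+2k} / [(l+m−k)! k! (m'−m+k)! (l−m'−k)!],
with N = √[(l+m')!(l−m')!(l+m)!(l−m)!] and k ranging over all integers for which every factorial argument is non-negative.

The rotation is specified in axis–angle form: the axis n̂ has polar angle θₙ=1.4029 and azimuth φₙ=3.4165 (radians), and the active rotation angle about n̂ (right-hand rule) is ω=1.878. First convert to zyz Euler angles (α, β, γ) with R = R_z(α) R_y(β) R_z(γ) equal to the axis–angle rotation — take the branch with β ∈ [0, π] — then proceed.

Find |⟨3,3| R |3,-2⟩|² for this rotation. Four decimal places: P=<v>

P=0.2238

Axis–angle → zyz. n̂ = (sinθₙcosφₙ, sinθₙsinφₙ, cosθₙ) = (-0.948917, -0.267641, +0.167109), ω = 1.8780.
R = I cosω + sinω [n̂]ₓ + (1−cosω) n̂n̂ᵀ gives
  R = [+0.870338, +0.171482, -0.461634; +0.490053, -0.209102, +0.846242; +0.048587, -0.962741, -0.266025]
β = atan2(√(R₁₃²+R₂₃²), R₃₃) = 1.840063; α = atan2(R₂₃, R₁₃) mod 2π = 2.070186; γ = atan2(R₃₂, −R₃₁) mod 2π = 4.661964
D^3_{3,-2}(2.0702,1.8401,4.6620) = e^{-i·3·2.0702}·d^3_{3,-2}(1.8401)·e^{-i·-2·4.6620}. Compute d first:
With c≡cos(β/2)=0.605795 and s≡sin(β/2)=0.795621, N=[720·1·1·120]^{1/2}=293.938769
k∈{0} keeps every argument non-negative
  k=0: (−1)^5·293.9388/(120)·0.6058^1·0.7956^5 = -0.473077
d^3_{3,-2}(1.8401) = -0.473077
|D^3_{3,-2}|² = |d^3_{3,-2}(β)|² = (-0.473077)² = 0.223802 (the z-rotation phases have unit modulus)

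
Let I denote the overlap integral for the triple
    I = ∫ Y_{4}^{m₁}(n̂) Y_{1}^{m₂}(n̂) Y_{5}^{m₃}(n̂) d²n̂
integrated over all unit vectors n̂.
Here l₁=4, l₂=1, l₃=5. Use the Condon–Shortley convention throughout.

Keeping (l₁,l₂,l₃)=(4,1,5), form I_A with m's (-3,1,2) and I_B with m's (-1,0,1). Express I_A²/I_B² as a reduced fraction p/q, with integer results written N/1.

Shared (l₁,l₂,l₃)=(4,1,5): N and (l;000)² cancel in I_A²/I_B².
A: Δ = 0!·8!·2!/11! = 1/495; Racah Σ t=0..0: t=0:+1/10080 = 1/10080; ⇒ 3j(4 1 5; -3 1 2)² = 1/165, sgn -1
B: Δ = 0!·8!·2!/11! = 1/495; Racah Σ t=0..0: t=0:+1/720 = 1/720; ⇒ 3j(4 1 5; -1 0 1)² = 8/165, sgn +1
I_A²/I_B² = (1/165)/(8/165) = 1/8

1/8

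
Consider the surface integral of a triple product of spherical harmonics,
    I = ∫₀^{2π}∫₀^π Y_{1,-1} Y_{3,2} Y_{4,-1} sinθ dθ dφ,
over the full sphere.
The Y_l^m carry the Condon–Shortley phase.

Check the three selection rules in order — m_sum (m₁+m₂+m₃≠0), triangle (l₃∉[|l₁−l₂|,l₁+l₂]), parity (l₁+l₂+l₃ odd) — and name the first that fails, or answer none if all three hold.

azimuthal sum: -1 + 2 − 1 = 0  ✓
2 ≤ 4 ≤ 4 (triangle on l)  ✓
L = 1 + 3 + 4 = 8 (even)  ✓

none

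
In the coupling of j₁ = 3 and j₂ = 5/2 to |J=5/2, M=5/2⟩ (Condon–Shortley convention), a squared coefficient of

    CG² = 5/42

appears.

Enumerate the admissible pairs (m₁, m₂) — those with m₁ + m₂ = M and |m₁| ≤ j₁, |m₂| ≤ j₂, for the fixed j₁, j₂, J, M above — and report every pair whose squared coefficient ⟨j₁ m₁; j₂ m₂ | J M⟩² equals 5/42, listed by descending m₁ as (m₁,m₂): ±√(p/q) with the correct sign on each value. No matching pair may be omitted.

(0,5/2): −√(5/42)

Admissible pairs with m₁+m₂ = M = 5/2: (0,5/2), (1,3/2), (2,1/2), (3,-1/2)
  (m₁,m₂)=(3,-1/2): CG² = 5/21, CG = +√(5/21)
  (m₁,m₂)=(2,1/2): CG² = 5/14, CG = −√(5/14)
  (m₁,m₂)=(1,3/2): CG² = 2/7, CG = +√(2/7)
  (m₁,m₂)=(0,5/2): CG² = 5/42, CG = −√(5/42)   ← matches the target
Pairs with CG² = 5/42: (0,5/2): −√(5/42)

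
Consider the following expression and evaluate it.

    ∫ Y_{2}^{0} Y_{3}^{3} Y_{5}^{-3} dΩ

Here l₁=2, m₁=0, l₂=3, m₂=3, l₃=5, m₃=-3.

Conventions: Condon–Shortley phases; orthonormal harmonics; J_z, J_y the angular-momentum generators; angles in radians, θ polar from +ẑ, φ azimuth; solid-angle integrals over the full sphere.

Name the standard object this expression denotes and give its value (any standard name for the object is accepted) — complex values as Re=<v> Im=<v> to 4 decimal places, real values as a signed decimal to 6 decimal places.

This is a Gaunt coefficient — the integral of a triple product of spherical harmonics over the sphere.
m-sum 0 ✓  L=10 even ✓  1≤5≤5 ✓
Π(2lᵢ+1) = 5×7×11 = 385
triangle coeff Δ(2,3,5) = 1/2310
Σ_t [0,0]: t=0:+1/144 = 1/144
(3j)²=10/231 [(2 3 5; 0 0 0)], sign=-1
Σ_t [0,0]: t=0:+1/2880 = 1/2880
(3j)²=2/165 [(2 3 5; 0 3 -3)], sign=+1
⇒ 4πI² = 20/99
I = (-1)√(20/99/(4π)) = -0.12679218

Gaunt coefficient, -0.126792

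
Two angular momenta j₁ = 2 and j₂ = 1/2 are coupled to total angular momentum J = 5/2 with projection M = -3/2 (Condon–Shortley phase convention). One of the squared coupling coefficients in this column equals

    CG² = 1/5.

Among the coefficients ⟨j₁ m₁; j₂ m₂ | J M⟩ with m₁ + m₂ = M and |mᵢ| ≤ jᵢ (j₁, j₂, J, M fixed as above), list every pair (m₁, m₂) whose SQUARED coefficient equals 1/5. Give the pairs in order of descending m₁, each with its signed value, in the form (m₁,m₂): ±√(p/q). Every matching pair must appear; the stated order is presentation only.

Admissible pairs with m₁+m₂ = M = -3/2: (-2,1/2), (-1,-1/2)
  (m₁,m₂)=(-1,-1/2): CG² = 4/5, CG = +√(4/5)
  (m₁,m₂)=(-2,1/2): CG² = 1/5, CG = +√(1/5)   ← matches the target
Pairs with CG² = 1/5: (-2,1/2): +√(1/5)

(-2,1/2): +√(1/5)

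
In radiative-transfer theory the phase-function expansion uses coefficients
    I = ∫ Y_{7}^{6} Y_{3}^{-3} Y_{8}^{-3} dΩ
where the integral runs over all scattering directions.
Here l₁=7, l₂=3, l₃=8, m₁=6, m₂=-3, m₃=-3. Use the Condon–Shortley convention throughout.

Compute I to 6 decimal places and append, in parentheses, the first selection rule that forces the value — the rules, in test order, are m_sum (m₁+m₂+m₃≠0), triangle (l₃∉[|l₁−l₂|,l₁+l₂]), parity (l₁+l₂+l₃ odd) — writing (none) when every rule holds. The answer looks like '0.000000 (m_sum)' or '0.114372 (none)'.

0.043419 (none)

Checks pass: Σm=0; 18 even; l₃=8∈[4,10].
(2·7+1)(2·3+1)(2·8+1) = 1785
Δ: 2! 12! 4! / 19! → 1/5290740
sum: t=0:+1/7257600 t=1:−1/2073600 t=2:+1/7257600 = -1/4838400
3j²(7 3 8; 0 0 0) = Δ·Π!·Σ² = 252/20995  (sign -1)
sum: t=0:+1/1916006400 = 1/1916006400
3j²(7 3 8; 6 -3 -3) = Δ·Π!·Σ² = 5/4522  (sign -1)
combine: 4πI² = 1785·252/20995·5/4522 = 1890/79781
take √, sign +1: I = 0.04341864
No selection rule forces the value: the integral is nonzero (none).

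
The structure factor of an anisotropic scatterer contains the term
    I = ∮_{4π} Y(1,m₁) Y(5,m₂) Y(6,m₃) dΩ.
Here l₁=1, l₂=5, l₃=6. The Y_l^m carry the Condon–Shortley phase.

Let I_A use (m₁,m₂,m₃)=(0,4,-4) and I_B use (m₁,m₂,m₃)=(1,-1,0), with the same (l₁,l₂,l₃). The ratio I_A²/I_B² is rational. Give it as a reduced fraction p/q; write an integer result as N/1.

Same 1,5,6: normalisation and zero-m 3j drop out of the ratio.
A: Δ: 0! 2! 10! / 13! → 1/858; sum: t=0:+1/362880 = 1/362880; 3j²(1 5 6; 0 4 -4) = Δ·Π!·Σ² = 10/429  (sign +1)
B: Δ: 0! 2! 10! / 13! → 1/858; sum: t=0:+1/34560 = 1/34560; 3j²(1 5 6; 1 -1 0) = Δ·Π!·Σ² = 5/286  (sign +1)
I_A²/I_B² = (10/429)/(5/286) = 4/3

4/3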